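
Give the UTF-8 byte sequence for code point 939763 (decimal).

U+E56F3 = 0xE56F3 = 939763 decimal. In range U+10000–U+10FFFF → 4-byte form: 11110xxx 10xxxxxx 10xxxxxx 10xxxxxx.
Binary (21 bits): 011100101011011110011.
Split 3+6+6+6: 011 | 100101 | 011011 | 110011.
Byte 1: 11110011 = 0xF3.
Byte 2: 10100101 = 0xA5.
Byte 3: 10011011 = 0x9B.
Byte 4: 10110011 = 0xB3.

F3 A5 9B B3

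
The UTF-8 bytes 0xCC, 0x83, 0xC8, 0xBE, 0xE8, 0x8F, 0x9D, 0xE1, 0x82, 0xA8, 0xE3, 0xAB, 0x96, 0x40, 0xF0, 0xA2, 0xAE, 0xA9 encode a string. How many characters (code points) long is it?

Byte at offset 0: 0xCC = 11001100 → 2-byte char (#1). Advance 2.
Byte at offset 2: 0xC8 = 11001000 → 2-byte char (#2). Advance 2.
Byte at offset 4: 0xE8 = 11101000 → 3-byte char (#3). Advance 3.
Byte at offset 7: 0xE1 = 11100001 → 3-byte char (#4). Advance 3.
Byte at offset 10: 0xE3 = 11100011 → 3-byte char (#5). Advance 3.
Byte at offset 13: 0x40 = 01000000 → 1-byte char (#6). Advance 1.
Byte at offset 14: 0xF0 = 11110000 → 4-byte char (#7). Advance 4.
Reached end at offset 18 after 7 code points.

7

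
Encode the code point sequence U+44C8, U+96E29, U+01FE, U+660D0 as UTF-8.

E4 93 88 F2 96 B8 A9 C7 BE F1 A6 83 90

U+44C8: 3-byte form → E4 93 88.
U+96E29: 4-byte form → F2 96 B8 A9.
U+01FE: 2-byte form → C7 BE.
U+660D0: 4-byte form → F1 A6 83 90.
Concatenated (13 bytes): E4 93 88 F2 96 B8 A9 C7 BE F1 A6 83 90.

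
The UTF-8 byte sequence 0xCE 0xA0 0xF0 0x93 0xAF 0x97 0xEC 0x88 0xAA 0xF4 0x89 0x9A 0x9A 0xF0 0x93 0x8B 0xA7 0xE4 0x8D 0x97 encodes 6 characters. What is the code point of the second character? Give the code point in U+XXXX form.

Offset 0: leading byte 0xCE = 11001110 → 2-byte char #1 = CE A0.
Offset 2: leading byte 0xF0 = 11110000 → 4-byte char #2 = F0 93 AF 97.
Leading byte 0xF0 = 11110000 matches 11110xxx → 4-byte sequence.
Byte 1: 0xF0 = 11110000, payload 000 (3 bits).
Byte 2: 0x93 = 10010011 (10xxxxxx ✓), payload 010011.
Byte 3: 0xAF = 10101111 (10xxxxxx ✓), payload 101111.
Byte 4: 0x97 = 10010111 (10xxxxxx ✓), payload 010111.
Concatenate: 000010011101111010111 = 0x13BD7 (21 bits → U+13BD7).

U+13BD7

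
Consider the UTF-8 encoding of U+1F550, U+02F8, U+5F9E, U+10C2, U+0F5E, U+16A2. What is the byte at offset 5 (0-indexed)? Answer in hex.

0xB8

U+1F550 → 4-byte form F0 9F 95 90 at offsets 0–3.
U+02F8 → 2-byte form CB B8 at offsets 4–5.
Offset 5 falls in char 2's range; it's byte 2 of CB B8 = 0xB8.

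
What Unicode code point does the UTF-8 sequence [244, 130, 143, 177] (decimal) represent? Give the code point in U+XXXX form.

Leading byte 0xF4 = 11110100 matches 11110xxx → 4-byte sequence.
Byte 1: 0xF4 = 11110100, payload 100 (3 bits).
Byte 2: 0x82 = 10000010 (10xxxxxx ✓), payload 000010.
Byte 3: 0x8F = 10001111 (10xxxxxx ✓), payload 001111.
Byte 4: 0xB1 = 10110001 (10xxxxxx ✓), payload 110001.
Concatenate: 100000010001111110001 = 0x1023F1 (21 bits → U+1023F1).

U+1023F1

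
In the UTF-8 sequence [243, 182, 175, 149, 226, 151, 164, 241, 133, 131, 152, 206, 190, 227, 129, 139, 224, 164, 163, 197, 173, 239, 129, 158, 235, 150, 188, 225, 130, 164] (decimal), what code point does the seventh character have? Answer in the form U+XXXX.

Offset 0: leading byte 0xF3 = 11110011 → 4-byte char #1 = F3 B6 AF 95.
Offset 4: leading byte 0xE2 = 11100010 → 3-byte char #2 = E2 97 A4.
Offset 7: leading byte 0xF1 = 11110001 → 4-byte char #3 = F1 85 83 98.
Offset 11: leading byte 0xCE = 11001110 → 2-byte char #4 = CE BE.
Offset 13: leading byte 0xE3 = 11100011 → 3-byte char #5 = E3 81 8B.
Offset 16: leading byte 0xE0 = 11100000 → 3-byte char #6 = E0 A4 A3.
Offset 19: leading byte 0xC5 = 11000101 → 2-byte char #7 = C5 AD.
Leading byte 0xC5 = 11000101 matches 110xxxxx → 2-byte sequence.
Byte 1: 0xC5 = 11000101, payload 00101 (5 bits).
Byte 2: 0xAD = 10101101 (10xxxxxx ✓), payload 101101.
Concatenate: 00101101101 = 0x16D (11 bits → U+016D).

U+016D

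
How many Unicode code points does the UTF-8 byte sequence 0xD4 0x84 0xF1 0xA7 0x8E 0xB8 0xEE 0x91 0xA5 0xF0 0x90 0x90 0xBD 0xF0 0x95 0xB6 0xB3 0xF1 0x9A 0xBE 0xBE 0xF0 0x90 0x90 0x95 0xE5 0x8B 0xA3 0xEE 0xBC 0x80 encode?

9

Byte at offset 0: 0xD4 = 11010100 → 2-byte char (#1). Advance 2.
Byte at offset 2: 0xF1 = 11110001 → 4-byte char (#2). Advance 4.
Byte at offset 6: 0xEE = 11101110 → 3-byte char (#3). Advance 3.
Byte at offset 9: 0xF0 = 11110000 → 4-byte char (#4). Advance 4.
Byte at offset 13: 0xF0 = 11110000 → 4-byte char (#5). Advance 4.
Byte at offset 17: 0xF1 = 11110001 → 4-byte char (#6). Advance 4.
Byte at offset 21: 0xF0 = 11110000 → 4-byte char (#7). Advance 4.
Byte at offset 25: 0xE5 = 11100101 → 3-byte char (#8). Advance 3.
Byte at offset 28: 0xEE = 11101110 → 3-byte char (#9). Advance 3.
Reached end at offset 31 after 9 code points.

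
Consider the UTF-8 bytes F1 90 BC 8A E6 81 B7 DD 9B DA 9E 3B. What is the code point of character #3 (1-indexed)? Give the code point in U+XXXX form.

Offset 0: leading byte 0xF1 = 11110001 → 4-byte char #1 = F1 90 BC 8A.
Offset 4: leading byte 0xE6 = 11100110 → 3-byte char #2 = E6 81 B7.
Offset 7: leading byte 0xDD = 11011101 → 2-byte char #3 = DD 9B.
Leading byte 0xDD = 11011101 matches 110xxxxx → 2-byte sequence.
Byte 1: 0xDD = 11011101, payload 11101 (5 bits).
Byte 2: 0x9B = 10011011 (10xxxxxx ✓), payload 011011.
Concatenate: 11101011011 = 0x75B (11 bits → U+075B).

U+075B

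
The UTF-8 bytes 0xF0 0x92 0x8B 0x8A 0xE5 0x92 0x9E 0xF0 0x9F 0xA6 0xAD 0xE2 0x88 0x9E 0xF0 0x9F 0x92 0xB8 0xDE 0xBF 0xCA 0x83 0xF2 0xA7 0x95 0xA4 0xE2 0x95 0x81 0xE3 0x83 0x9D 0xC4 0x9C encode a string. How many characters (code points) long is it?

Byte at offset 0: 0xF0 = 11110000 → 4-byte char (#1). Advance 4.
Byte at offset 4: 0xE5 = 11100101 → 3-byte char (#2). Advance 3.
Byte at offset 7: 0xF0 = 11110000 → 4-byte char (#3). Advance 4.
Byte at offset 11: 0xE2 = 11100010 → 3-byte char (#4). Advance 3.
Byte at offset 14: 0xF0 = 11110000 → 4-byte char (#5). Advance 4.
Byte at offset 18: 0xDE = 11011110 → 2-byte char (#6). Advance 2.
Byte at offset 20: 0xCA = 11001010 → 2-byte char (#7). Advance 2.
Byte at offset 22: 0xF2 = 11110010 → 4-byte char (#8). Advance 4.
Byte at offset 26: 0xE2 = 11100010 → 3-byte char (#9). Advance 3.
Byte at offset 29: 0xE3 = 11100011 → 3-byte char (#10). Advance 3.
Byte at offset 32: 0xC4 = 11000100 → 2-byte char (#11). Advance 2.
Reached end at offset 34 after 11 code points.

11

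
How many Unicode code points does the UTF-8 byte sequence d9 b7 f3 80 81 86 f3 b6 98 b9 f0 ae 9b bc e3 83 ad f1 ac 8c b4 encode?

Byte at offset 0: 0xD9 = 11011001 → 2-byte char (#1). Advance 2.
Byte at offset 2: 0xF3 = 11110011 → 4-byte char (#2). Advance 4.
Byte at offset 6: 0xF3 = 11110011 → 4-byte char (#3). Advance 4.
Byte at offset 10: 0xF0 = 11110000 → 4-byte char (#4). Advance 4.
Byte at offset 14: 0xE3 = 11100011 → 3-byte char (#5). Advance 3.
Byte at offset 17: 0xF1 = 11110001 → 4-byte char (#6). Advance 4.
Reached end at offset 21 after 6 code points.

6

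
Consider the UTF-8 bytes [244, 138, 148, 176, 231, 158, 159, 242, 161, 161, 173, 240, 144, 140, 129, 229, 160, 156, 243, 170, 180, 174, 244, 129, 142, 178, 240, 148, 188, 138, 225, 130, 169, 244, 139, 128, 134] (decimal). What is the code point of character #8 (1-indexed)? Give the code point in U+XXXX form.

Offset 0: leading byte 0xF4 = 11110100 → 4-byte char #1 = F4 8A 94 B0.
Offset 4: leading byte 0xE7 = 11100111 → 3-byte char #2 = E7 9E 9F.
Offset 7: leading byte 0xF2 = 11110010 → 4-byte char #3 = F2 A1 A1 AD.
Offset 11: leading byte 0xF0 = 11110000 → 4-byte char #4 = F0 90 8C 81.
Offset 15: leading byte 0xE5 = 11100101 → 3-byte char #5 = E5 A0 9C.
Offset 18: leading byte 0xF3 = 11110011 → 4-byte char #6 = F3 AA B4 AE.
Offset 22: leading byte 0xF4 = 11110100 → 4-byte char #7 = F4 81 8E B2.
Offset 26: leading byte 0xF0 = 11110000 → 4-byte char #8 = F0 94 BC 8A.
Leading byte 0xF0 = 11110000 matches 11110xxx → 4-byte sequence.
Byte 1: 0xF0 = 11110000, payload 000 (3 bits).
Byte 2: 0x94 = 10010100 (10xxxxxx ✓), payload 010100.
Byte 3: 0xBC = 10111100 (10xxxxxx ✓), payload 111100.
Byte 4: 0x8A = 10001010 (10xxxxxx ✓), payload 001010.
Concatenate: 000010100111100001010 = 0x14F0A (21 bits → U+14F0A).

U+14F0A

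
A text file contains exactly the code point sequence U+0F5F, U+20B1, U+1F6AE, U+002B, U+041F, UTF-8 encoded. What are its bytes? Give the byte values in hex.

E0 BD 9F E2 82 B1 F0 9F 9A AE 2B D0 9F

U+0F5F: 3-byte form → E0 BD 9F.
U+20B1: 3-byte form → E2 82 B1.
U+1F6AE: 4-byte form → F0 9F 9A AE.
U+002B: 1-byte form → 2B.
U+041F: 2-byte form → D0 9F.
Concatenated (13 bytes): E0 BD 9F E2 82 B1 F0 9F 9A AE 2B D0 9F.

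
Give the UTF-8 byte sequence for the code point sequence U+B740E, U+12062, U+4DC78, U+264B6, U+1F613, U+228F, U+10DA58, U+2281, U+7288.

F2 B7 90 8E F0 92 81 A2 F1 8D B1 B8 F0 A6 92 B6 F0 9F 98 93 E2 8A 8F F4 8D A9 98 E2 8A 81 E7 8A 88

U+B740E: 4-byte form → F2 B7 90 8E.
U+12062: 4-byte form → F0 92 81 A2.
U+4DC78: 4-byte form → F1 8D B1 B8.
U+264B6: 4-byte form → F0 A6 92 B6.
U+1F613: 4-byte form → F0 9F 98 93.
U+228F: 3-byte form → E2 8A 8F.
U+10DA58: 4-byte form → F4 8D A9 98.
U+2281: 3-byte form → E2 8A 81.
U+7288: 3-byte form → E7 8A 88.
Concatenated (33 bytes): F2 B7 90 8E F0 92 81 A2 F1 8D B1 B8 F0 A6 92 B6 F0 9F 98 93 E2 8A 8F F4 8D A9 98 E2 8A 81 E7 8A 88.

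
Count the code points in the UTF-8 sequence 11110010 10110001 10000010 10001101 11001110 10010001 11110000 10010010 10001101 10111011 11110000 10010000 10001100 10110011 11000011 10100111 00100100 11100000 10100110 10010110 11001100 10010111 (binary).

8

Byte at offset 0: 0xF2 = 11110010 → 4-byte char (#1). Advance 4.
Byte at offset 4: 0xCE = 11001110 → 2-byte char (#2). Advance 2.
Byte at offset 6: 0xF0 = 11110000 → 4-byte char (#3). Advance 4.
Byte at offset 10: 0xF0 = 11110000 → 4-byte char (#4). Advance 4.
Byte at offset 14: 0xC3 = 11000011 → 2-byte char (#5). Advance 2.
Byte at offset 16: 0x24 = 00100100 → 1-byte char (#6). Advance 1.
Byte at offset 17: 0xE0 = 11100000 → 3-byte char (#7). Advance 3.
Byte at offset 20: 0xCC = 11001100 → 2-byte char (#8). Advance 2.
Reached end at offset 22 after 8 code points.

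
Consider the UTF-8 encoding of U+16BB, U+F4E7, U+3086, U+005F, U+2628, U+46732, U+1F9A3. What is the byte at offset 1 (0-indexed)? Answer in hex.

0x9A

U+16BB → 3-byte form E1 9A BB at offsets 0–2.
Offset 1 falls in char 1's range; it's byte 2 of E1 9A BB = 0x9A.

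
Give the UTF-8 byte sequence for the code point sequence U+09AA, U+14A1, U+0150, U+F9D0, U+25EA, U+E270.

U+09AA: 3-byte form → E0 A6 AA.
U+14A1: 3-byte form → E1 92 A1.
U+0150: 2-byte form → C5 90.
U+F9D0: 3-byte form → EF A7 90.
U+25EA: 3-byte form → E2 97 AA.
U+E270: 3-byte form → EE 89 B0.
Concatenated (17 bytes): E0 A6 AA E1 92 A1 C5 90 EF A7 90 E2 97 AA EE 89 B0.

E0 A6 AA E1 92 A1 C5 90 EF A7 90 E2 97 AA EE 89 B0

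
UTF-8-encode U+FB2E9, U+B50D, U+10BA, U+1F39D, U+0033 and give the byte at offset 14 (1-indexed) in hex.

1-indexed offset 14 is 0-indexed offset 13.
U+FB2E9 → 4-byte form F3 BB 8B A9 at offsets 0–3.
U+B50D → 3-byte form EB 94 8D at offsets 4–6.
U+10BA → 3-byte form E1 82 BA at offsets 7–9.
U+1F39D → 4-byte form F0 9F 8E 9D at offsets 10–13.
Offset 13 falls in char 4's range; it's byte 4 of F0 9F 8E 9D = 0x9D.

0x9D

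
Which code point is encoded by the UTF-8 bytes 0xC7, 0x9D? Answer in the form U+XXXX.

Leading byte 0xC7 = 11000111 matches 110xxxxx → 2-byte sequence.
Byte 1: 0xC7 = 11000111, payload 00111 (5 bits).
Byte 2: 0x9D = 10011101 (10xxxxxx ✓), payload 011101.
Concatenate: 00111011101 = 0x1DD (11 bits → U+01DD).

U+01DD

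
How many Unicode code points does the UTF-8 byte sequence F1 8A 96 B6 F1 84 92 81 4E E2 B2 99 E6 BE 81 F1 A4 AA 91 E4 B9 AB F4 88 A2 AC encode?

8

Byte at offset 0: 0xF1 = 11110001 → 4-byte char (#1). Advance 4.
Byte at offset 4: 0xF1 = 11110001 → 4-byte char (#2). Advance 4.
Byte at offset 8: 0x4E = 01001110 → 1-byte char (#3). Advance 1.
Byte at offset 9: 0xE2 = 11100010 → 3-byte char (#4). Advance 3.
Byte at offset 12: 0xE6 = 11100110 → 3-byte char (#5). Advance 3.
Byte at offset 15: 0xF1 = 11110001 → 4-byte char (#6). Advance 4.
Byte at offset 19: 0xE4 = 11100100 → 3-byte char (#7). Advance 3.
Byte at offset 22: 0xF4 = 11110100 → 4-byte char (#8). Advance 4.
Reached end at offset 26 after 8 code points.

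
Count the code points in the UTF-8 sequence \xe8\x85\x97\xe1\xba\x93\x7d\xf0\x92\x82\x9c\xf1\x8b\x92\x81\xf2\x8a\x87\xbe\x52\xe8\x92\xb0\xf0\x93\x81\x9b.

9

Byte at offset 0: 0xE8 = 11101000 → 3-byte char (#1). Advance 3.
Byte at offset 3: 0xE1 = 11100001 → 3-byte char (#2). Advance 3.
Byte at offset 6: 0x7D = 01111101 → 1-byte char (#3). Advance 1.
Byte at offset 7: 0xF0 = 11110000 → 4-byte char (#4). Advance 4.
Byte at offset 11: 0xF1 = 11110001 → 4-byte char (#5). Advance 4.
Byte at offset 15: 0xF2 = 11110010 → 4-byte char (#6). Advance 4.
Byte at offset 19: 0x52 = 01010010 → 1-byte char (#7). Advance 1.
Byte at offset 20: 0xE8 = 11101000 → 3-byte char (#8). Advance 3.
Byte at offset 23: 0xF0 = 11110000 → 4-byte char (#9). Advance 4.
Reached end at offset 27 after 9 code points.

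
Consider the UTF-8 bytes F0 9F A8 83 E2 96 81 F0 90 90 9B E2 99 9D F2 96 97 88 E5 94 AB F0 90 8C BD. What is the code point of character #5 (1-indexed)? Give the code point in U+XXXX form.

Offset 0: leading byte 0xF0 = 11110000 → 4-byte char #1 = F0 9F A8 83.
Offset 4: leading byte 0xE2 = 11100010 → 3-byte char #2 = E2 96 81.
Offset 7: leading byte 0xF0 = 11110000 → 4-byte char #3 = F0 90 90 9B.
Offset 11: leading byte 0xE2 = 11100010 → 3-byte char #4 = E2 99 9D.
Offset 14: leading byte 0xF2 = 11110010 → 4-byte char #5 = F2 96 97 88.
Leading byte 0xF2 = 11110010 matches 11110xxx → 4-byte sequence.
Byte 1: 0xF2 = 11110010, payload 010 (3 bits).
Byte 2: 0x96 = 10010110 (10xxxxxx ✓), payload 010110.
Byte 3: 0x97 = 10010111 (10xxxxxx ✓), payload 010111.
Byte 4: 0x88 = 10001000 (10xxxxxx ✓), payload 001000.
Concatenate: 010010110010111001000 = 0x965C8 (21 bits → U+965C8).

U+965C8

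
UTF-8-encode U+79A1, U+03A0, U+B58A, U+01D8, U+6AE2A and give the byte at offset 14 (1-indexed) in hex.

1-indexed offset 14 is 0-indexed offset 13.
U+79A1 → 3-byte form E7 A6 A1 at offsets 0–2.
U+03A0 → 2-byte form CE A0 at offsets 3–4.
U+B58A → 3-byte form EB 96 8A at offsets 5–7.
U+01D8 → 2-byte form C7 98 at offsets 8–9.
U+6AE2A → 4-byte form F1 AA B8 AA at offsets 10–13.
Offset 13 falls in char 5's range; it's byte 4 of F1 AA B8 AA = 0xAA.

0xAA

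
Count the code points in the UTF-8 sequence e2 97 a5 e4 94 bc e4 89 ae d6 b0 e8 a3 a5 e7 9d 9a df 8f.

7

Byte at offset 0: 0xE2 = 11100010 → 3-byte char (#1). Advance 3.
Byte at offset 3: 0xE4 = 11100100 → 3-byte char (#2). Advance 3.
Byte at offset 6: 0xE4 = 11100100 → 3-byte char (#3). Advance 3.
Byte at offset 9: 0xD6 = 11010110 → 2-byte char (#4). Advance 2.
Byte at offset 11: 0xE8 = 11101000 → 3-byte char (#5). Advance 3.
Byte at offset 14: 0xE7 = 11100111 → 3-byte char (#6). Advance 3.
Byte at offset 17: 0xDF = 11011111 → 2-byte char (#7). Advance 2.
Reached end at offset 19 after 7 code points.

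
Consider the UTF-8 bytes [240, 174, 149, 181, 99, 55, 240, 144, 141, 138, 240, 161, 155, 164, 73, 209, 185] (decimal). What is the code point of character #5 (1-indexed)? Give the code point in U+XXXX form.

Offset 0: leading byte 0xF0 = 11110000 → 4-byte char #1 = F0 AE 95 B5.
Offset 4: leading byte 0x63 = 01100011 → 1-byte char #2 = 63.
Offset 5: leading byte 0x37 = 00110111 → 1-byte char #3 = 37.
Offset 6: leading byte 0xF0 = 11110000 → 4-byte char #4 = F0 90 8D 8A.
Offset 10: leading byte 0xF0 = 11110000 → 4-byte char #5 = F0 A1 9B A4.
Leading byte 0xF0 = 11110000 matches 11110xxx → 4-byte sequence.
Byte 1: 0xF0 = 11110000, payload 000 (3 bits).
Byte 2: 0xA1 = 10100001 (10xxxxxx ✓), payload 100001.
Byte 3: 0x9B = 10011011 (10xxxxxx ✓), payload 011011.
Byte 4: 0xA4 = 10100100 (10xxxxxx ✓), payload 100100.
Concatenate: 000100001011011100100 = 0x216E4 (21 bits → U+216E4).

U+216E4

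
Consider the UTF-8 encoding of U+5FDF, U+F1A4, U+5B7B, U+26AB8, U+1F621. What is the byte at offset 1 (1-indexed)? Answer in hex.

0xE5

1-indexed offset 1 is 0-indexed offset 0.
U+5FDF → 3-byte form E5 BF 9F at offsets 0–2.
Offset 0 falls in char 1's range; it's byte 1 of E5 BF 9F = 0xE5.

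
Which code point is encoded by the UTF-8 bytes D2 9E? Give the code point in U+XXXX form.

U+049E

Leading byte 0xD2 = 11010010 matches 110xxxxx → 2-byte sequence.
Byte 1: 0xD2 = 11010010, payload 10010 (5 bits).
Byte 2: 0x9E = 10011110 (10xxxxxx ✓), payload 011110.
Concatenate: 10010011110 = 0x49E (11 bits → U+049E).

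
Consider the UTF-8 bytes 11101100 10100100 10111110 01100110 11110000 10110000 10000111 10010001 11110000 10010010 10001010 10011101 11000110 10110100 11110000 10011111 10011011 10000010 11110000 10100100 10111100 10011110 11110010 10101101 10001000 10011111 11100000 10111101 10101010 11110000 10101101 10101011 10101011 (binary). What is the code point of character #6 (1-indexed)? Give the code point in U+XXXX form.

U+1F6C2

Offset 0: leading byte 0xEC = 11101100 → 3-byte char #1 = EC A4 BE.
Offset 3: leading byte 0x66 = 01100110 → 1-byte char #2 = 66.
Offset 4: leading byte 0xF0 = 11110000 → 4-byte char #3 = F0 B0 87 91.
Offset 8: leading byte 0xF0 = 11110000 → 4-byte char #4 = F0 92 8A 9D.
Offset 12: leading byte 0xC6 = 11000110 → 2-byte char #5 = C6 B4.
Offset 14: leading byte 0xF0 = 11110000 → 4-byte char #6 = F0 9F 9B 82.
Leading byte 0xF0 = 11110000 matches 11110xxx → 4-byte sequence.
Byte 1: 0xF0 = 11110000, payload 000 (3 bits).
Byte 2: 0x9F = 10011111 (10xxxxxx ✓), payload 011111.
Byte 3: 0x9B = 10011011 (10xxxxxx ✓), payload 011011.
Byte 4: 0x82 = 10000010 (10xxxxxx ✓), payload 000010.
Concatenate: 000011111011011000010 = 0x1F6C2 (21 bits → U+1F6C2).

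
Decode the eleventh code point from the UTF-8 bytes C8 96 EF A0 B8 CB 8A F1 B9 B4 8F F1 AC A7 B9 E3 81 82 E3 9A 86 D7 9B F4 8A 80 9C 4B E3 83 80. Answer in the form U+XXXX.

U+30C0

Offset 0: leading byte 0xC8 = 11001000 → 2-byte char #1 = C8 96.
Offset 2: leading byte 0xEF = 11101111 → 3-byte char #2 = EF A0 B8.
Offset 5: leading byte 0xCB = 11001011 → 2-byte char #3 = CB 8A.
Offset 7: leading byte 0xF1 = 11110001 → 4-byte char #4 = F1 B9 B4 8F.
Offset 11: leading byte 0xF1 = 11110001 → 4-byte char #5 = F1 AC A7 B9.
Offset 15: leading byte 0xE3 = 11100011 → 3-byte char #6 = E3 81 82.
Offset 18: leading byte 0xE3 = 11100011 → 3-byte char #7 = E3 9A 86.
Offset 21: leading byte 0xD7 = 11010111 → 2-byte char #8 = D7 9B.
Offset 23: leading byte 0xF4 = 11110100 → 4-byte char #9 = F4 8A 80 9C.
Offset 27: leading byte 0x4B = 01001011 → 1-byte char #10 = 4B.
Offset 28: leading byte 0xE3 = 11100011 → 3-byte char #11 = E3 83 80.
Leading byte 0xE3 = 11100011 matches 1110xxxx → 3-byte sequence.
Byte 1: 0xE3 = 11100011, payload 0011 (4 bits).
Byte 2: 0x83 = 10000011 (10xxxxxx ✓), payload 000011.
Byte 3: 0x80 = 10000000 (10xxxxxx ✓), payload 000000.
Concatenate: 0011000011000000 = 0x30C0 (16 bits → U+30C0).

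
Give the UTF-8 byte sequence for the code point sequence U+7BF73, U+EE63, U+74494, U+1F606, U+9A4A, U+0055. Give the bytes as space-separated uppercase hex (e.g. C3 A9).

F1 BB BD B3 EE B9 A3 F1 B4 92 94 F0 9F 98 86 E9 A9 8A 55

U+7BF73: 4-byte form → F1 BB BD B3.
U+EE63: 3-byte form → EE B9 A3.
U+74494: 4-byte form → F1 B4 92 94.
U+1F606: 4-byte form → F0 9F 98 86.
U+9A4A: 3-byte form → E9 A9 8A.
U+0055: 1-byte form → 55.
Concatenated (19 bytes): F1 BB BD B3 EE B9 A3 F1 B4 92 94 F0 9F 98 86 E9 A9 8A 55.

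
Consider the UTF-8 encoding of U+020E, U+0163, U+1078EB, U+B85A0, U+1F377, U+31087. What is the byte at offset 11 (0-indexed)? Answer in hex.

0xA0

U+020E → 2-byte form C8 8E at offsets 0–1.
U+0163 → 2-byte form C5 A3 at offsets 2–3.
U+1078EB → 4-byte form F4 87 A3 AB at offsets 4–7.
U+B85A0 → 4-byte form F2 B8 96 A0 at offsets 8–11.
Offset 11 falls in char 4's range; it's byte 4 of F2 B8 96 A0 = 0xA0.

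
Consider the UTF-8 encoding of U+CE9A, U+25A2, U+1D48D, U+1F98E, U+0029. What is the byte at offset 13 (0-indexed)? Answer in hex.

U+CE9A → 3-byte form EC BA 9A at offsets 0–2.
U+25A2 → 3-byte form E2 96 A2 at offsets 3–5.
U+1D48D → 4-byte form F0 9D 92 8D at offsets 6–9.
U+1F98E → 4-byte form F0 9F A6 8E at offsets 10–13.
Offset 13 falls in char 4's range; it's byte 4 of F0 9F A6 8E = 0x8E.

0x8E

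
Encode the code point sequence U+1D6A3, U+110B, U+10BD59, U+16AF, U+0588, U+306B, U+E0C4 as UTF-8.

U+1D6A3: 4-byte form → F0 9D 9A A3.
U+110B: 3-byte form → E1 84 8B.
U+10BD59: 4-byte form → F4 8B B5 99.
U+16AF: 3-byte form → E1 9A AF.
U+0588: 2-byte form → D6 88.
U+306B: 3-byte form → E3 81 AB.
U+E0C4: 3-byte form → EE 83 84.
Concatenated (22 bytes): F0 9D 9A A3 E1 84 8B F4 8B B5 99 E1 9A AF D6 88 E3 81 AB EE 83 84.

F0 9D 9A A3 E1 84 8B F4 8B B5 99 E1 9A AF D6 88 E3 81 AB EE 83 84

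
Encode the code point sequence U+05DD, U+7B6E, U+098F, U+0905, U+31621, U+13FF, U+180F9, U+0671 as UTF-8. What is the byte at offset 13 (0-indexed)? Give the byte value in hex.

U+05DD → 2-byte form D7 9D at offsets 0–1.
U+7B6E → 3-byte form E7 AD AE at offsets 2–4.
U+098F → 3-byte form E0 A6 8F at offsets 5–7.
U+0905 → 3-byte form E0 A4 85 at offsets 8–10.
U+31621 → 4-byte form F0 B1 98 A1 at offsets 11–14.
Offset 13 falls in char 5's range; it's byte 3 of F0 B1 98 A1 = 0x98.

0x98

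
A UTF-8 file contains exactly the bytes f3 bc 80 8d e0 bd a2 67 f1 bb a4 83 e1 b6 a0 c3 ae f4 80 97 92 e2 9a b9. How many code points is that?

8

Byte at offset 0: 0xF3 = 11110011 → 4-byte char (#1). Advance 4.
Byte at offset 4: 0xE0 = 11100000 → 3-byte char (#2). Advance 3.
Byte at offset 7: 0x67 = 01100111 → 1-byte char (#3). Advance 1.
Byte at offset 8: 0xF1 = 11110001 → 4-byte char (#4). Advance 4.
Byte at offset 12: 0xE1 = 11100001 → 3-byte char (#5). Advance 3.
Byte at offset 15: 0xC3 = 11000011 → 2-byte char (#6). Advance 2.
Byte at offset 17: 0xF4 = 11110100 → 4-byte char (#7). Advance 4.
Byte at offset 21: 0xE2 = 11100010 → 3-byte char (#8). Advance 3.
Reached end at offset 24 after 8 code points.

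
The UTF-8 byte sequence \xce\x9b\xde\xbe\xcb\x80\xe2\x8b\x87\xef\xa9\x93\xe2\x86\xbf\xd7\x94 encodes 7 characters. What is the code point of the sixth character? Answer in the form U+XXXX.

Offset 0: leading byte 0xCE = 11001110 → 2-byte char #1 = CE 9B.
Offset 2: leading byte 0xDE = 11011110 → 2-byte char #2 = DE BE.
Offset 4: leading byte 0xCB = 11001011 → 2-byte char #3 = CB 80.
Offset 6: leading byte 0xE2 = 11100010 → 3-byte char #4 = E2 8B 87.
Offset 9: leading byte 0xEF = 11101111 → 3-byte char #5 = EF A9 93.
Offset 12: leading byte 0xE2 = 11100010 → 3-byte char #6 = E2 86 BF.
Leading byte 0xE2 = 11100010 matches 1110xxxx → 3-byte sequence.
Byte 1: 0xE2 = 11100010, payload 0010 (4 bits).
Byte 2: 0x86 = 10000110 (10xxxxxx ✓), payload 000110.
Byte 3: 0xBF = 10111111 (10xxxxxx ✓), payload 111111.
Concatenate: 0010000110111111 = 0x21BF (16 bits → U+21BF).

U+21BF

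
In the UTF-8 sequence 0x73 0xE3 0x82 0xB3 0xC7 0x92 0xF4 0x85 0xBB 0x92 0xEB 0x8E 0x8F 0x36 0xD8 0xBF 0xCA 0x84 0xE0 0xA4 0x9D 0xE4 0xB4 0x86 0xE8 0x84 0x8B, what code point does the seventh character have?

U+063F

Offset 0: leading byte 0x73 = 01110011 → 1-byte char #1 = 73.
Offset 1: leading byte 0xE3 = 11100011 → 3-byte char #2 = E3 82 B3.
Offset 4: leading byte 0xC7 = 11000111 → 2-byte char #3 = C7 92.
Offset 6: leading byte 0xF4 = 11110100 → 4-byte char #4 = F4 85 BB 92.
Offset 10: leading byte 0xEB = 11101011 → 3-byte char #5 = EB 8E 8F.
Offset 13: leading byte 0x36 = 00110110 → 1-byte char #6 = 36.
Offset 14: leading byte 0xD8 = 11011000 → 2-byte char #7 = D8 BF.
Leading byte 0xD8 = 11011000 matches 110xxxxx → 2-byte sequence.
Byte 1: 0xD8 = 11011000, payload 11000 (5 bits).
Byte 2: 0xBF = 10111111 (10xxxxxx ✓), payload 111111.
Concatenate: 11000111111 = 0x63F (11 bits → U+063F).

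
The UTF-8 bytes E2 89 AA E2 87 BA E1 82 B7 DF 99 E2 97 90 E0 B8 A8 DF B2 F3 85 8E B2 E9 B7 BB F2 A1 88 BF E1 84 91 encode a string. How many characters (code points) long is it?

Byte at offset 0: 0xE2 = 11100010 → 3-byte char (#1). Advance 3.
Byte at offset 3: 0xE2 = 11100010 → 3-byte char (#2). Advance 3.
Byte at offset 6: 0xE1 = 11100001 → 3-byte char (#3). Advance 3.
Byte at offset 9: 0xDF = 11011111 → 2-byte char (#4). Advance 2.
Byte at offset 11: 0xE2 = 11100010 → 3-byte char (#5). Advance 3.
Byte at offset 14: 0xE0 = 11100000 → 3-byte char (#6). Advance 3.
Byte at offset 17: 0xDF = 11011111 → 2-byte char (#7). Advance 2.
Byte at offset 19: 0xF3 = 11110011 → 4-byte char (#8). Advance 4.
Byte at offset 23: 0xE9 = 11101001 → 3-byte char (#9). Advance 3.
Byte at offset 26: 0xF2 = 11110010 → 4-byte char (#10). Advance 4.
Byte at offset 30: 0xE1 = 11100001 → 3-byte char (#11). Advance 3.
Reached end at offset 33 after 11 code points.

11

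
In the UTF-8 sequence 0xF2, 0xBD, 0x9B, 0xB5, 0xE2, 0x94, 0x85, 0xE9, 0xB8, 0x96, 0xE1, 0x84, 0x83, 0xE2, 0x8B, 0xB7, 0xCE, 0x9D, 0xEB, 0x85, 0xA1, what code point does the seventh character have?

Offset 0: leading byte 0xF2 = 11110010 → 4-byte char #1 = F2 BD 9B B5.
Offset 4: leading byte 0xE2 = 11100010 → 3-byte char #2 = E2 94 85.
Offset 7: leading byte 0xE9 = 11101001 → 3-byte char #3 = E9 B8 96.
Offset 10: leading byte 0xE1 = 11100001 → 3-byte char #4 = E1 84 83.
Offset 13: leading byte 0xE2 = 11100010 → 3-byte char #5 = E2 8B B7.
Offset 16: leading byte 0xCE = 11001110 → 2-byte char #6 = CE 9D.
Offset 18: leading byte 0xEB = 11101011 → 3-byte char #7 = EB 85 A1.
Leading byte 0xEB = 11101011 matches 1110xxxx → 3-byte sequence.
Byte 1: 0xEB = 11101011, payload 1011 (4 bits).
Byte 2: 0x85 = 10000101 (10xxxxxx ✓), payload 000101.
Byte 3: 0xA1 = 10100001 (10xxxxxx ✓), payload 100001.
Concatenate: 1011000101100001 = 0xB161 (16 bits → U+B161).

U+B161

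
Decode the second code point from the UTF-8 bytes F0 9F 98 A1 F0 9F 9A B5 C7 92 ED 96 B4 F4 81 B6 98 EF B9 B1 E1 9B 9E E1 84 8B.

U+1F6B5

Offset 0: leading byte 0xF0 = 11110000 → 4-byte char #1 = F0 9F 98 A1.
Offset 4: leading byte 0xF0 = 11110000 → 4-byte char #2 = F0 9F 9A B5.
Leading byte 0xF0 = 11110000 matches 11110xxx → 4-byte sequence.
Byte 1: 0xF0 = 11110000, payload 000 (3 bits).
Byte 2: 0x9F = 10011111 (10xxxxxx ✓), payload 011111.
Byte 3: 0x9A = 10011010 (10xxxxxx ✓), payload 011010.
Byte 4: 0xB5 = 10110101 (10xxxxxx ✓), payload 110101.
Concatenate: 000011111011010110101 = 0x1F6B5 (21 bits → U+1F6B5).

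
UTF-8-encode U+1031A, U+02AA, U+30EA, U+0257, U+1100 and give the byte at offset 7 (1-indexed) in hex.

0xE3

1-indexed offset 7 is 0-indexed offset 6.
U+1031A → 4-byte form F0 90 8C 9A at offsets 0–3.
U+02AA → 2-byte form CA AA at offsets 4–5.
U+30EA → 3-byte form E3 83 AA at offsets 6–8.
Offset 6 falls in char 3's range; it's byte 1 of E3 83 AA = 0xE3.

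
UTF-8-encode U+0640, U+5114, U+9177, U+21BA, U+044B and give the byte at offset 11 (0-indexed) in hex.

U+0640 → 2-byte form D9 80 at offsets 0–1.
U+5114 → 3-byte form E5 84 94 at offsets 2–4.
U+9177 → 3-byte form E9 85 B7 at offsets 5–7.
U+21BA → 3-byte form E2 86 BA at offsets 8–10.
U+044B → 2-byte form D1 8B at offsets 11–12.
Offset 11 falls in char 5's range; it's byte 1 of D1 8B = 0xD1.

0xD1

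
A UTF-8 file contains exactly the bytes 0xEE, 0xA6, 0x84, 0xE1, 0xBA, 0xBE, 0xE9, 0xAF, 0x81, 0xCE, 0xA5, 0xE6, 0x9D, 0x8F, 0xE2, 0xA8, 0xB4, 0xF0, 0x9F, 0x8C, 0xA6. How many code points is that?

7

Byte at offset 0: 0xEE = 11101110 → 3-byte char (#1). Advance 3.
Byte at offset 3: 0xE1 = 11100001 → 3-byte char (#2). Advance 3.
Byte at offset 6: 0xE9 = 11101001 → 3-byte char (#3). Advance 3.
Byte at offset 9: 0xCE = 11001110 → 2-byte char (#4). Advance 2.
Byte at offset 11: 0xE6 = 11100110 → 3-byte char (#5). Advance 3.
Byte at offset 14: 0xE2 = 11100010 → 3-byte char (#6). Advance 3.
Byte at offset 17: 0xF0 = 11110000 → 4-byte char (#7). Advance 4.
Reached end at offset 21 after 7 code points.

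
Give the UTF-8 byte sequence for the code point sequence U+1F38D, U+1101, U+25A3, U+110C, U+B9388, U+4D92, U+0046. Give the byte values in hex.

U+1F38D: 4-byte form → F0 9F 8E 8D.
U+1101: 3-byte form → E1 84 81.
U+25A3: 3-byte form → E2 96 A3.
U+110C: 3-byte form → E1 84 8C.
U+B9388: 4-byte form → F2 B9 8E 88.
U+4D92: 3-byte form → E4 B6 92.
U+0046: 1-byte form → 46.
Concatenated (21 bytes): F0 9F 8E 8D E1 84 81 E2 96 A3 E1 84 8C F2 B9 8E 88 E4 B6 92 46.

F0 9F 8E 8D E1 84 81 E2 96 A3 E1 84 8C F2 B9 8E 88 E4 B6 92 46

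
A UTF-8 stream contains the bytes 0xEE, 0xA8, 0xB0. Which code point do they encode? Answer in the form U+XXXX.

U+EA30

Leading byte 0xEE = 11101110 matches 1110xxxx → 3-byte sequence.
Byte 1: 0xEE = 11101110, payload 1110 (4 bits).
Byte 2: 0xA8 = 10101000 (10xxxxxx ✓), payload 101000.
Byte 3: 0xB0 = 10110000 (10xxxxxx ✓), payload 110000.
Concatenate: 1110101000110000 = 0xEA30 (16 bits → U+EA30).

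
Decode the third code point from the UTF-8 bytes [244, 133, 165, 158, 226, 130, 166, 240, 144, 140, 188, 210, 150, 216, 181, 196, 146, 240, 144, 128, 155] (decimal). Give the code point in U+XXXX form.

Offset 0: leading byte 0xF4 = 11110100 → 4-byte char #1 = F4 85 A5 9E.
Offset 4: leading byte 0xE2 = 11100010 → 3-byte char #2 = E2 82 A6.
Offset 7: leading byte 0xF0 = 11110000 → 4-byte char #3 = F0 90 8C BC.
Leading byte 0xF0 = 11110000 matches 11110xxx → 4-byte sequence.
Byte 1: 0xF0 = 11110000, payload 000 (3 bits).
Byte 2: 0x90 = 10010000 (10xxxxxx ✓), payload 010000.
Byte 3: 0x8C = 10001100 (10xxxxxx ✓), payload 001100.
Byte 4: 0xBC = 10111100 (10xxxxxx ✓), payload 111100.
Concatenate: 000010000001100111100 = 0x1033C (21 bits → U+1033C).

U+1033C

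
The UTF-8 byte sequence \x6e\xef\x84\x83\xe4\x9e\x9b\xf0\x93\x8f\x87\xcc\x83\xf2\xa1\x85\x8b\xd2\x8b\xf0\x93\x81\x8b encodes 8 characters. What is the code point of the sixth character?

U+A114B

Offset 0: leading byte 0x6E = 01101110 → 1-byte char #1 = 6E.
Offset 1: leading byte 0xEF = 11101111 → 3-byte char #2 = EF 84 83.
Offset 4: leading byte 0xE4 = 11100100 → 3-byte char #3 = E4 9E 9B.
Offset 7: leading byte 0xF0 = 11110000 → 4-byte char #4 = F0 93 8F 87.
Offset 11: leading byte 0xCC = 11001100 → 2-byte char #5 = CC 83.
Offset 13: leading byte 0xF2 = 11110010 → 4-byte char #6 = F2 A1 85 8B.
Leading byte 0xF2 = 11110010 matches 11110xxx → 4-byte sequence.
Byte 1: 0xF2 = 11110010, payload 010 (3 bits).
Byte 2: 0xA1 = 10100001 (10xxxxxx ✓), payload 100001.
Byte 3: 0x85 = 10000101 (10xxxxxx ✓), payload 000101.
Byte 4: 0x8B = 10001011 (10xxxxxx ✓), payload 001011.
Concatenate: 010100001000101001011 = 0xA114B (21 bits → U+A114B).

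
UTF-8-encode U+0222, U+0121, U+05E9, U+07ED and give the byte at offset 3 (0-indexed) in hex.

U+0222 → 2-byte form C8 A2 at offsets 0–1.
U+0121 → 2-byte form C4 A1 at offsets 2–3.
Offset 3 falls in char 2's range; it's byte 2 of C4 A1 = 0xA1.

0xA1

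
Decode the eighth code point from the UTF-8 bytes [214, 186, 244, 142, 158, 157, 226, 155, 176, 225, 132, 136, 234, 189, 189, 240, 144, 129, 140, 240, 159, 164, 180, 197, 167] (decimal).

Offset 0: leading byte 0xD6 = 11010110 → 2-byte char #1 = D6 BA.
Offset 2: leading byte 0xF4 = 11110100 → 4-byte char #2 = F4 8E 9E 9D.
Offset 6: leading byte 0xE2 = 11100010 → 3-byte char #3 = E2 9B B0.
Offset 9: leading byte 0xE1 = 11100001 → 3-byte char #4 = E1 84 88.
Offset 12: leading byte 0xEA = 11101010 → 3-byte char #5 = EA BD BD.
Offset 15: leading byte 0xF0 = 11110000 → 4-byte char #6 = F0 90 81 8C.
Offset 19: leading byte 0xF0 = 11110000 → 4-byte char #7 = F0 9F A4 B4.
Offset 23: leading byte 0xC5 = 11000101 → 2-byte char #8 = C5 A7.
Leading byte 0xC5 = 11000101 matches 110xxxxx → 2-byte sequence.
Byte 1: 0xC5 = 11000101, payload 00101 (5 bits).
Byte 2: 0xA7 = 10100111 (10xxxxxx ✓), payload 100111.
Concatenate: 00101100111 = 0x167 (11 bits → U+0167).

U+0167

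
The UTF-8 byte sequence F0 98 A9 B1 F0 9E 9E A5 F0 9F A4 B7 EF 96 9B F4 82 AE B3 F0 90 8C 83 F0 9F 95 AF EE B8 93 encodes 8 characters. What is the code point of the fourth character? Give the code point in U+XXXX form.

Offset 0: leading byte 0xF0 = 11110000 → 4-byte char #1 = F0 98 A9 B1.
Offset 4: leading byte 0xF0 = 11110000 → 4-byte char #2 = F0 9E 9E A5.
Offset 8: leading byte 0xF0 = 11110000 → 4-byte char #3 = F0 9F A4 B7.
Offset 12: leading byte 0xEF = 11101111 → 3-byte char #4 = EF 96 9B.
Leading byte 0xEF = 11101111 matches 1110xxxx → 3-byte sequence.
Byte 1: 0xEF = 11101111, payload 1111 (4 bits).
Byte 2: 0x96 = 10010110 (10xxxxxx ✓), payload 010110.
Byte 3: 0x9B = 10011011 (10xxxxxx ✓), payload 011011.
Concatenate: 1111010110011011 = 0xF59B (16 bits → U+F59B).

U+F59B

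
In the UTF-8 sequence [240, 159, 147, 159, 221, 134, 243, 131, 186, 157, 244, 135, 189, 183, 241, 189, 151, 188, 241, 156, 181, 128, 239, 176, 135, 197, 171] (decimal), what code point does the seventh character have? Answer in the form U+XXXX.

Offset 0: leading byte 0xF0 = 11110000 → 4-byte char #1 = F0 9F 93 9F.
Offset 4: leading byte 0xDD = 11011101 → 2-byte char #2 = DD 86.
Offset 6: leading byte 0xF3 = 11110011 → 4-byte char #3 = F3 83 BA 9D.
Offset 10: leading byte 0xF4 = 11110100 → 4-byte char #4 = F4 87 BD B7.
Offset 14: leading byte 0xF1 = 11110001 → 4-byte char #5 = F1 BD 97 BC.
Offset 18: leading byte 0xF1 = 11110001 → 4-byte char #6 = F1 9C B5 80.
Offset 22: leading byte 0xEF = 11101111 → 3-byte char #7 = EF B0 87.
Leading byte 0xEF = 11101111 matches 1110xxxx → 3-byte sequence.
Byte 1: 0xEF = 11101111, payload 1111 (4 bits).
Byte 2: 0xB0 = 10110000 (10xxxxxx ✓), payload 110000.
Byte 3: 0x87 = 10000111 (10xxxxxx ✓), payload 000111.
Concatenate: 1111110000000111 = 0xFC07 (16 bits → U+FC07).

U+FC07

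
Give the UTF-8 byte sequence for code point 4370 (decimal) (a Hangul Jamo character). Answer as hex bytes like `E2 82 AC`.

U+1112 = 0x1112 = 4370 decimal. In range U+0800–U+FFFF → 3-byte form: 1110xxxx 10xxxxxx 10xxxxxx.
Binary (16 bits): 0001000100010010.
Split 4+6+6: 0001 | 000100 | 010010.
Byte 1: 11100001 = 0xE1.
Byte 2: 10000100 = 0x84.
Byte 3: 10010010 = 0x92.

E1 84 92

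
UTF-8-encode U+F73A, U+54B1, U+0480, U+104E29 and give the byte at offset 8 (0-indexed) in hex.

U+F73A → 3-byte form EF 9C BA at offsets 0–2.
U+54B1 → 3-byte form E5 92 B1 at offsets 3–5.
U+0480 → 2-byte form D2 80 at offsets 6–7.
U+104E29 → 4-byte form F4 84 B8 A9 at offsets 8–11.
Offset 8 falls in char 4's range; it's byte 1 of F4 84 B8 A9 = 0xF4.

0xF4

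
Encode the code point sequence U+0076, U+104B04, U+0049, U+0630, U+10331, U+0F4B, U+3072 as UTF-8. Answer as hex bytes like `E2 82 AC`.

76 F4 84 AC 84 49 D8 B0 F0 90 8C B1 E0 BD 8B E3 81 B2

U+0076: 1-byte form → 76.
U+104B04: 4-byte form → F4 84 AC 84.
U+0049: 1-byte form → 49.
U+0630: 2-byte form → D8 B0.
U+10331: 4-byte form → F0 90 8C B1.
U+0F4B: 3-byte form → E0 BD 8B.
U+3072: 3-byte form → E3 81 B2.
Concatenated (18 bytes): 76 F4 84 AC 84 49 D8 B0 F0 90 8C B1 E0 BD 8B E3 81 B2.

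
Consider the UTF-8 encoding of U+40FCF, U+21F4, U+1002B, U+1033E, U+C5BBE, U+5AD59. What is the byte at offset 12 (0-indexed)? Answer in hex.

U+40FCF → 4-byte form F1 80 BF 8F at offsets 0–3.
U+21F4 → 3-byte form E2 87 B4 at offsets 4–6.
U+1002B → 4-byte form F0 90 80 AB at offsets 7–10.
U+1033E → 4-byte form F0 90 8C BE at offsets 11–14.
Offset 12 falls in char 4's range; it's byte 2 of F0 90 8C BE = 0x90.

0x90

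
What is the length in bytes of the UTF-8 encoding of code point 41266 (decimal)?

U+A132 = 0xA132. UTF-8 uses 1 byte below 0x80, 2 below 0x800, 3 below 0x10000, 4 up to 0x10FFFF. 0xA132 is in U+0800–U+FFFF → 3 bytes.

3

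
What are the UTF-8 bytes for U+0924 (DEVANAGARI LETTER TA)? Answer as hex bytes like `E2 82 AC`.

E0 A4 A4

U+0924 = 0x924 = 2340 decimal. In range U+0800–U+FFFF → 3-byte form: 1110xxxx 10xxxxxx 10xxxxxx.
Binary (16 bits): 0000100100100100.
Split 4+6+6: 0000 | 100100 | 100100.
Byte 1: 11100000 = 0xE0.
Byte 2: 10100100 = 0xA4.
Byte 3: 10100100 = 0xA4.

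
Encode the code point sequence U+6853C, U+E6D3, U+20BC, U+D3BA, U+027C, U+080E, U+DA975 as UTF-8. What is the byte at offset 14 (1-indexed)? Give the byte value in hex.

1-indexed offset 14 is 0-indexed offset 13.
U+6853C → 4-byte form F1 A8 94 BC at offsets 0–3.
U+E6D3 → 3-byte form EE 9B 93 at offsets 4–6.
U+20BC → 3-byte form E2 82 BC at offsets 7–9.
U+D3BA → 3-byte form ED 8E BA at offsets 10–12.
U+027C → 2-byte form C9 BC at offsets 13–14.
Offset 13 falls in char 5's range; it's byte 1 of C9 BC = 0xC9.

0xC9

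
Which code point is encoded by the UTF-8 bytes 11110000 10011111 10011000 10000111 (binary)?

Leading byte 0xF0 = 11110000 matches 11110xxx → 4-byte sequence.
Byte 1: 0xF0 = 11110000, payload 000 (3 bits).
Byte 2: 0x9F = 10011111 (10xxxxxx ✓), payload 011111.
Byte 3: 0x98 = 10011000 (10xxxxxx ✓), payload 011000.
Byte 4: 0x87 = 10000111 (10xxxxxx ✓), payload 000111.
Concatenate: 000011111011000000111 = 0x1F607 (21 bits → U+1F607).

U+1F607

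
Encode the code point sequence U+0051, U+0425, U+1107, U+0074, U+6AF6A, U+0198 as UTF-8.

51 D0 A5 E1 84 87 74 F1 AA BD AA C6 98

U+0051: 1-byte form → 51.
U+0425: 2-byte form → D0 A5.
U+1107: 3-byte form → E1 84 87.
U+0074: 1-byte form → 74.
U+6AF6A: 4-byte form → F1 AA BD AA.
U+0198: 2-byte form → C6 98.
Concatenated (13 bytes): 51 D0 A5 E1 84 87 74 F1 AA BD AA C6 98.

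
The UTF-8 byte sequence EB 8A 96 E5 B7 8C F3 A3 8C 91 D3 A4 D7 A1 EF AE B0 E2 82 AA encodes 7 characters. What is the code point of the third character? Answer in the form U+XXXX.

Offset 0: leading byte 0xEB = 11101011 → 3-byte char #1 = EB 8A 96.
Offset 3: leading byte 0xE5 = 11100101 → 3-byte char #2 = E5 B7 8C.
Offset 6: leading byte 0xF3 = 11110011 → 4-byte char #3 = F3 A3 8C 91.
Leading byte 0xF3 = 11110011 matches 11110xxx → 4-byte sequence.
Byte 1: 0xF3 = 11110011, payload 011 (3 bits).
Byte 2: 0xA3 = 10100011 (10xxxxxx ✓), payload 100011.
Byte 3: 0x8C = 10001100 (10xxxxxx ✓), payload 001100.
Byte 4: 0x91 = 10010001 (10xxxxxx ✓), payload 010001.
Concatenate: 011100011001100010001 = 0xE3311 (21 bits → U+E3311).

U+E3311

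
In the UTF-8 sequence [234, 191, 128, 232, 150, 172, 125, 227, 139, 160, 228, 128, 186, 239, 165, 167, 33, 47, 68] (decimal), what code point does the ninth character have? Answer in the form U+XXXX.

U+0044

Offset 0: leading byte 0xEA = 11101010 → 3-byte char #1 = EA BF 80.
Offset 3: leading byte 0xE8 = 11101000 → 3-byte char #2 = E8 96 AC.
Offset 6: leading byte 0x7D = 01111101 → 1-byte char #3 = 7D.
Offset 7: leading byte 0xE3 = 11100011 → 3-byte char #4 = E3 8B A0.
Offset 10: leading byte 0xE4 = 11100100 → 3-byte char #5 = E4 80 BA.
Offset 13: leading byte 0xEF = 11101111 → 3-byte char #6 = EF A5 A7.
Offset 16: leading byte 0x21 = 00100001 → 1-byte char #7 = 21.
Offset 17: leading byte 0x2F = 00101111 → 1-byte char #8 = 2F.
Offset 18: leading byte 0x44 = 01000100 → 1-byte char #9 = 44.
Leading byte 0x44 = 01000100 matches 0xxxxxxx → 1-byte sequence.
Byte 1: 0x44 = 01000100, payload 1000100 (7 bits).
Concatenate: 1000100 = 0x44 (7 bits → U+0044).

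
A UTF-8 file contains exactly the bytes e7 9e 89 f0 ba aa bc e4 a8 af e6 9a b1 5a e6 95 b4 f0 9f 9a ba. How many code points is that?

Byte at offset 0: 0xE7 = 11100111 → 3-byte char (#1). Advance 3.
Byte at offset 3: 0xF0 = 11110000 → 4-byte char (#2). Advance 4.
Byte at offset 7: 0xE4 = 11100100 → 3-byte char (#3). Advance 3.
Byte at offset 10: 0xE6 = 11100110 → 3-byte char (#4). Advance 3.
Byte at offset 13: 0x5A = 01011010 → 1-byte char (#5). Advance 1.
Byte at offset 14: 0xE6 = 11100110 → 3-byte char (#6). Advance 3.
Byte at offset 17: 0xF0 = 11110000 → 4-byte char (#7). Advance 4.
Reached end at offset 21 after 7 code points.

7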